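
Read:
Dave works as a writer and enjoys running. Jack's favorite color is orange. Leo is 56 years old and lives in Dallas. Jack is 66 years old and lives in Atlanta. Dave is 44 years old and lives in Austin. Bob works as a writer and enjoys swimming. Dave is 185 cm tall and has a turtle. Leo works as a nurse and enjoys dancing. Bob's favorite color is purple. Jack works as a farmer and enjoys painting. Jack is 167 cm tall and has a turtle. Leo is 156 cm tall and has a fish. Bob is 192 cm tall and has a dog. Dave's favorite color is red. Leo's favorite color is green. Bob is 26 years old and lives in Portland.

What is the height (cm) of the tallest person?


Tallest: Bob at 192 cm

192


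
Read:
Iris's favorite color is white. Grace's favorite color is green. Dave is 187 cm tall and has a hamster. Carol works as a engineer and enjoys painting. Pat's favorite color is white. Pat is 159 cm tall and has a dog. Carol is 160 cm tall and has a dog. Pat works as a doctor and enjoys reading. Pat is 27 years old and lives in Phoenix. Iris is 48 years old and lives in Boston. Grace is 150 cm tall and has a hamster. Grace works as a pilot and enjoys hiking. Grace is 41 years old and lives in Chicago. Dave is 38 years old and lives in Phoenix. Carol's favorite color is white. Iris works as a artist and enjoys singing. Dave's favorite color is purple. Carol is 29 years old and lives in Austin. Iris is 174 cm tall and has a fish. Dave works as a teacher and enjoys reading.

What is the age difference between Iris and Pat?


|48 - 27| = 21

21


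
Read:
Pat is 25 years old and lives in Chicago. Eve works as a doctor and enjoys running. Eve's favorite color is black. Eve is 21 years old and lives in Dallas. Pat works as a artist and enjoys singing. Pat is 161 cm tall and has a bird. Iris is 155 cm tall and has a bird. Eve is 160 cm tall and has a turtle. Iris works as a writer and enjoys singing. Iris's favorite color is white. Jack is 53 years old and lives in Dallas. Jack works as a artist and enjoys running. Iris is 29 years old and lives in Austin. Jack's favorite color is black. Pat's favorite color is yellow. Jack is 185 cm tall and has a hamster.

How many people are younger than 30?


Filter: 3

3


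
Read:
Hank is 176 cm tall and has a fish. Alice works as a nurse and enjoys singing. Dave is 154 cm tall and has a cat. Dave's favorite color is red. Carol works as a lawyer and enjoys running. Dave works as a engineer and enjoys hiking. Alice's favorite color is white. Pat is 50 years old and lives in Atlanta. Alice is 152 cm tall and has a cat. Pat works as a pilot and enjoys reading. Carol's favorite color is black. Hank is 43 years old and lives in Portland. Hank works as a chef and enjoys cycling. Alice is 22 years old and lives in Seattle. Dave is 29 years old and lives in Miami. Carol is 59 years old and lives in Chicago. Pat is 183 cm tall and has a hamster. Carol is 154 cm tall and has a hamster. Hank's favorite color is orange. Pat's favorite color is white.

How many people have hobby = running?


Count: 1

1


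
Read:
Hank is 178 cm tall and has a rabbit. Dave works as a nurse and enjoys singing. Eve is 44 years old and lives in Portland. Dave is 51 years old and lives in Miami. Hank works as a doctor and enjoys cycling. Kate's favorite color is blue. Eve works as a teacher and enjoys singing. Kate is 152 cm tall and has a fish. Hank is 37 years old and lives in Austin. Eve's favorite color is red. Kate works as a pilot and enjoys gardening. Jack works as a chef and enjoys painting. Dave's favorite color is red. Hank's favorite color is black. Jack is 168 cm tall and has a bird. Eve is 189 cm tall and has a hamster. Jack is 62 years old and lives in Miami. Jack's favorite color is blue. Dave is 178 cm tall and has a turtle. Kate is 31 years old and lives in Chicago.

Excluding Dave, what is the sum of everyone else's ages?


Sum (excluding Dave): 174

174


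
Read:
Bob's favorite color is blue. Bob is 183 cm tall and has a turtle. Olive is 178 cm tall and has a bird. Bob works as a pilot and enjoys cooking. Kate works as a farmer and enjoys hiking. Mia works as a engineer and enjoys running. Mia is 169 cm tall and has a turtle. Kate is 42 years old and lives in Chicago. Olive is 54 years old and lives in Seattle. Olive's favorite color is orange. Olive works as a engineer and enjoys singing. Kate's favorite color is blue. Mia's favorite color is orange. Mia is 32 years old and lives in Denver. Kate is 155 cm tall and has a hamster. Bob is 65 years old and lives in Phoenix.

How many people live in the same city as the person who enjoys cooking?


Person with hobby cooking is Bob, city Phoenix. Count = 1

1


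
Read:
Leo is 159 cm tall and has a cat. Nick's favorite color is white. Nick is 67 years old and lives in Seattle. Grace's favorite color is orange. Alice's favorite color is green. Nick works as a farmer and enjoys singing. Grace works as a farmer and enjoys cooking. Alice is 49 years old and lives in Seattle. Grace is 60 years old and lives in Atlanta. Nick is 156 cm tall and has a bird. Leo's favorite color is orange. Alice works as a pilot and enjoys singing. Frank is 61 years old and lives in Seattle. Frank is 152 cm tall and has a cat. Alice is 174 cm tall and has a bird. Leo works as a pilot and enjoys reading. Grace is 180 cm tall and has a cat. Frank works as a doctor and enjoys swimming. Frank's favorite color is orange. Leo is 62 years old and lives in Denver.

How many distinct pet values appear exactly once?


Unique pet values: 0

0


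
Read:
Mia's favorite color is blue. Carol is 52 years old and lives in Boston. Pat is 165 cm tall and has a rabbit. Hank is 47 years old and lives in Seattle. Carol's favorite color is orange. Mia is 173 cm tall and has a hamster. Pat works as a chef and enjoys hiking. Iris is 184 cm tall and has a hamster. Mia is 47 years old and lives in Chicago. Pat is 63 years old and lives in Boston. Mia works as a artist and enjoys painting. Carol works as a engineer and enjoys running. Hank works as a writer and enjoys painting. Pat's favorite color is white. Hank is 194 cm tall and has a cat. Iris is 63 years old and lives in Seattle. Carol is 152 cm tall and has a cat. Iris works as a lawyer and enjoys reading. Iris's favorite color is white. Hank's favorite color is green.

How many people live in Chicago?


Count in Chicago: 1

1


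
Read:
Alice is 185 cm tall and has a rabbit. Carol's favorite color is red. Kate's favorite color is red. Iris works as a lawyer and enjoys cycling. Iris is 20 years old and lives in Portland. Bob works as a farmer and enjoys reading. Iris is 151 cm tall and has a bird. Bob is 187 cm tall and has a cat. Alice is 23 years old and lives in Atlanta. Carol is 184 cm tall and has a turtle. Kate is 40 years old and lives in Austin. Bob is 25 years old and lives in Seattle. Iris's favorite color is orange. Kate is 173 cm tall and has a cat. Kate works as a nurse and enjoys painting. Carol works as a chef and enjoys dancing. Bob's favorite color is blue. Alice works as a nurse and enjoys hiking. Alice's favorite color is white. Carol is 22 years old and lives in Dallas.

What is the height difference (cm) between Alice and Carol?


|185 - 184| = 1

1


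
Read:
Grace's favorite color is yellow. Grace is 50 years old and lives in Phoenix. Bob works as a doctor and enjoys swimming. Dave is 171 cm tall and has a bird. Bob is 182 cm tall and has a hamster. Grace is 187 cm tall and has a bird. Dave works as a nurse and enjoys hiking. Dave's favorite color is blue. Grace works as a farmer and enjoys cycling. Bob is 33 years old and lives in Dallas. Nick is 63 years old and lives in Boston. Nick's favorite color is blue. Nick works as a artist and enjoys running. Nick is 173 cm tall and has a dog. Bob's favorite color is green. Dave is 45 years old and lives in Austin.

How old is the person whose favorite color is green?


Person with favorite color=green is Bob, age 33

33


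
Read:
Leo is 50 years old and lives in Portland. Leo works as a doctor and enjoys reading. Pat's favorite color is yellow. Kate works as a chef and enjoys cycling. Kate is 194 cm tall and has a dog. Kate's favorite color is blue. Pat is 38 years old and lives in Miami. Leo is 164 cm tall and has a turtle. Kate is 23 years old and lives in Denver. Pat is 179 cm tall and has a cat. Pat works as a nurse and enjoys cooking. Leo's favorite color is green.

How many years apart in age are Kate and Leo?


23 vs 50, diff = 27

27


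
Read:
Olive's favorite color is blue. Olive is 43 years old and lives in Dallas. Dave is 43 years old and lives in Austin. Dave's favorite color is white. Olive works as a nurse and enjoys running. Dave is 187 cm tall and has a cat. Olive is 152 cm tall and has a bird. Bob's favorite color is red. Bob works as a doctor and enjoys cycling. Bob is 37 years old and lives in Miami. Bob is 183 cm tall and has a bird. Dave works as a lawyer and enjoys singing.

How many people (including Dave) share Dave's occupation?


Dave is a lawyer. Count = 1

1


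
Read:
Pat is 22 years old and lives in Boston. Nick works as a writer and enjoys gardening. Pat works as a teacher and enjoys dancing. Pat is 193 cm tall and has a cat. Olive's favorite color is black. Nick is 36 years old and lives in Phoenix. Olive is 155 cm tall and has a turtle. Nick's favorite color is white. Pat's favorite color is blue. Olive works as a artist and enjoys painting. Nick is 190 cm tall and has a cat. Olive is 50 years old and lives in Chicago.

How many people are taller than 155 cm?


Taller than 155: 2

2


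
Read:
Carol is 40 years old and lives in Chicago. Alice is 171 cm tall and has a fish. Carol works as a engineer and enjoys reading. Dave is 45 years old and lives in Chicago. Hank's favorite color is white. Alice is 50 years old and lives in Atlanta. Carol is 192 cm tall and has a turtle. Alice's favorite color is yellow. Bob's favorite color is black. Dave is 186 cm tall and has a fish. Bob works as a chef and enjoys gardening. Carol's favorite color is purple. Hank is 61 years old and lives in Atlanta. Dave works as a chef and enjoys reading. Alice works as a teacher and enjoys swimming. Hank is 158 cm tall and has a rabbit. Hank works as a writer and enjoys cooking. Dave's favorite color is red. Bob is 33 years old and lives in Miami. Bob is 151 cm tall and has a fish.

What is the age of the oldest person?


Oldest: Hank at 61

61


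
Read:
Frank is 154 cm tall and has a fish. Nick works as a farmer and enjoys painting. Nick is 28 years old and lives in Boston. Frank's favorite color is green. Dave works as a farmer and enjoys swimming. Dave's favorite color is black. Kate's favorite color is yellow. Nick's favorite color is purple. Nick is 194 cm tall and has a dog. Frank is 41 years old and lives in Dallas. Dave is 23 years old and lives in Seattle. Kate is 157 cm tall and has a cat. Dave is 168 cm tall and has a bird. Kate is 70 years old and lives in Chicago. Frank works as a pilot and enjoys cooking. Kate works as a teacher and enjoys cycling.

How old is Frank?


Frank is 41 years old

41


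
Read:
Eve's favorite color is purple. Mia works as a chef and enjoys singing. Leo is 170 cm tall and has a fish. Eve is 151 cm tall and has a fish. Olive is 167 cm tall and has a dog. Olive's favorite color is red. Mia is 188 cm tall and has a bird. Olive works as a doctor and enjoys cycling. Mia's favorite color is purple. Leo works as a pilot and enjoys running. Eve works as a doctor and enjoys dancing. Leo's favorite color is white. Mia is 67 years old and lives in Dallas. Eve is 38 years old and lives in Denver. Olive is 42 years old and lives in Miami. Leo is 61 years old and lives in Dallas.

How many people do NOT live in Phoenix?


Not in Phoenix: 4

4


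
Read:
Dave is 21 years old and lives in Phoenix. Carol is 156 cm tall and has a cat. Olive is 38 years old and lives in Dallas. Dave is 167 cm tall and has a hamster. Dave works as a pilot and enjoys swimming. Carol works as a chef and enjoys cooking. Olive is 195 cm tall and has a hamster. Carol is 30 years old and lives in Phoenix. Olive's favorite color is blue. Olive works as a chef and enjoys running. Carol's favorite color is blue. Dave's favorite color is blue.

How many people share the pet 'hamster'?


Count: 2

2


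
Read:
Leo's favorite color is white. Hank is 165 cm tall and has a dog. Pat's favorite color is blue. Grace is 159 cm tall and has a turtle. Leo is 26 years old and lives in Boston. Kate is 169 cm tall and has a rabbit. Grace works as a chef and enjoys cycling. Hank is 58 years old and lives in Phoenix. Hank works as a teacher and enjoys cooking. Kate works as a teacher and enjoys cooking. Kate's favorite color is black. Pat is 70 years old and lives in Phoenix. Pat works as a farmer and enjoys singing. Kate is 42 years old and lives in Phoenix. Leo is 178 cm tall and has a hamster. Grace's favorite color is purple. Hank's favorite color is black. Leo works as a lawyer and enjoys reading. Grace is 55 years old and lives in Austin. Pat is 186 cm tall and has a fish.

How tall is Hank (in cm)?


Hank is 165 cm tall

165


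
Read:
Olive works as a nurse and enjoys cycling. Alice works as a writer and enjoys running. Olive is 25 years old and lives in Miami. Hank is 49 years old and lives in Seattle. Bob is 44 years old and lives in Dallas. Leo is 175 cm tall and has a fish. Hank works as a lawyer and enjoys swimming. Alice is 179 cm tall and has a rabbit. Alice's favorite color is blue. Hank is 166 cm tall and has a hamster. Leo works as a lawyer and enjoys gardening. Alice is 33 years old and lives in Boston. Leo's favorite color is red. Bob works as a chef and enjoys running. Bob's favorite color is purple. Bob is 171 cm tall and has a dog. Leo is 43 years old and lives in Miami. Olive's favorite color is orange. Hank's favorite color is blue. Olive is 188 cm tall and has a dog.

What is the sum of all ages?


33+44+43+49+25 = 194

194


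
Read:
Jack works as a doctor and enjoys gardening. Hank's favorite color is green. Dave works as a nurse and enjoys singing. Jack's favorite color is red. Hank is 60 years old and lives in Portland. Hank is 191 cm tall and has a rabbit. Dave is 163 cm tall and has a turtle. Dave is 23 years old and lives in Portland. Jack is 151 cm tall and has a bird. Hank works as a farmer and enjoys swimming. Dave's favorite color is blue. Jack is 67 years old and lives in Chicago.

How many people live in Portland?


Count in Portland: 2

2


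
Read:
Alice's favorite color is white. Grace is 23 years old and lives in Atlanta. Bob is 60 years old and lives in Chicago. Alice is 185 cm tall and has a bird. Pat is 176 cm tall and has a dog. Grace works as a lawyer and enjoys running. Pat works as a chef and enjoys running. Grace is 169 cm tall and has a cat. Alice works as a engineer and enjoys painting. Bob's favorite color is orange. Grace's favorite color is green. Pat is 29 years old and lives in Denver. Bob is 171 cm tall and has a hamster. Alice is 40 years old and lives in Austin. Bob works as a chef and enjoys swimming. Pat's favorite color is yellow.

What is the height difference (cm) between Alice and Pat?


|185 - 176| = 9

9


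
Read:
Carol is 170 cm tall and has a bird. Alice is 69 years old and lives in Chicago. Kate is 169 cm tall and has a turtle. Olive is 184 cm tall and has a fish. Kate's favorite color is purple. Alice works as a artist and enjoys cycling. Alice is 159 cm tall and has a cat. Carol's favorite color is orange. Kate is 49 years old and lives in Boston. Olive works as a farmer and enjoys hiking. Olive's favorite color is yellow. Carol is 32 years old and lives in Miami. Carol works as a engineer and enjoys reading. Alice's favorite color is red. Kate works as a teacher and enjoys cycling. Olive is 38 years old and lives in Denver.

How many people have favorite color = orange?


Count: 1

1


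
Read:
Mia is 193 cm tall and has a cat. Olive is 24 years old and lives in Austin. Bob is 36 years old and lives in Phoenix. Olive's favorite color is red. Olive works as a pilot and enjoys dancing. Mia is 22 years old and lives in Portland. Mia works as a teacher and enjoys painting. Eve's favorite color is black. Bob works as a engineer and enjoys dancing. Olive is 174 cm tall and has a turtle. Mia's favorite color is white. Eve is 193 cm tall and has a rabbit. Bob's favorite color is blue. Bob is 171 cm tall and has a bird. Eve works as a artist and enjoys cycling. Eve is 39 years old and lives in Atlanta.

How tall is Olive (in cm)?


Olive is 174 cm tall

174


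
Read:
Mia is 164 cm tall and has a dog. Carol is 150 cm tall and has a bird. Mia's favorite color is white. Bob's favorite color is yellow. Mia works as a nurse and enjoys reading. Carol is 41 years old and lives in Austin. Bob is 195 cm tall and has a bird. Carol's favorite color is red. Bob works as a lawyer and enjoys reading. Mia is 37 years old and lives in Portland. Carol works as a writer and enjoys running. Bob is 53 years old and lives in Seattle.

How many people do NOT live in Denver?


Not in Denver: 3

3


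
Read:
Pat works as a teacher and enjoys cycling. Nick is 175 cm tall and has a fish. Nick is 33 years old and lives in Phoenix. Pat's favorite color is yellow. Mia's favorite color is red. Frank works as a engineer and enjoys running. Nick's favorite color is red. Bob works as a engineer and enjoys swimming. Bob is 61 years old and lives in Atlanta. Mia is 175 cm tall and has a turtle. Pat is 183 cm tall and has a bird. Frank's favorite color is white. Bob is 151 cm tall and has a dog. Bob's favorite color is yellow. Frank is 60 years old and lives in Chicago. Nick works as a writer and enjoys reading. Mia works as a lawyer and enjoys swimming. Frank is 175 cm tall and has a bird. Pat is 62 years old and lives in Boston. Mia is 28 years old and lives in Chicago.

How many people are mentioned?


People: Mia, Frank, Nick, Bob, Pat. Count = 5

5


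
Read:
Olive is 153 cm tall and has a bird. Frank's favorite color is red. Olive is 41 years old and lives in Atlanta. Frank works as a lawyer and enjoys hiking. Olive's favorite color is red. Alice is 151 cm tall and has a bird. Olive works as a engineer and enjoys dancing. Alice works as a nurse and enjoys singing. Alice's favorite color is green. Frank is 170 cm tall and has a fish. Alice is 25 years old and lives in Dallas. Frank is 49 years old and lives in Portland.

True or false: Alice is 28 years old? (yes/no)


Alice is actually 25. no

no


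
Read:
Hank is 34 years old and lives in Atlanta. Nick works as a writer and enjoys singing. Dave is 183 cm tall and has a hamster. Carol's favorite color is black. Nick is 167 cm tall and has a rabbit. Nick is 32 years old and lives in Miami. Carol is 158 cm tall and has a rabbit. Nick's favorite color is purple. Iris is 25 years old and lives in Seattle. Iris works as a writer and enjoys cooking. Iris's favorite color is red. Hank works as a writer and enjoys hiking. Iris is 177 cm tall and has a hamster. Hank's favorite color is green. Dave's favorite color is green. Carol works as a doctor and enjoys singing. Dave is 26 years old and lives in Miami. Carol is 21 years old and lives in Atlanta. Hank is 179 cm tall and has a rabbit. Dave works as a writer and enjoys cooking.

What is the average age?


Sum=138, n=5, avg=27.6

27.6


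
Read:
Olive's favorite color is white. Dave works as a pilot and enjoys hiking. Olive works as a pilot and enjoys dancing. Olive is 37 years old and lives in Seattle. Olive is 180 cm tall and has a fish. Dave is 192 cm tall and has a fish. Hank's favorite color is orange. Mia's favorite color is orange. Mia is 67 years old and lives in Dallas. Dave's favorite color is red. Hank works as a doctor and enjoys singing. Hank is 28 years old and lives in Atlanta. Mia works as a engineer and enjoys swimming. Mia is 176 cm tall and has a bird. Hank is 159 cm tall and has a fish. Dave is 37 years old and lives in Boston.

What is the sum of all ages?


28+37+67+37 = 169

169


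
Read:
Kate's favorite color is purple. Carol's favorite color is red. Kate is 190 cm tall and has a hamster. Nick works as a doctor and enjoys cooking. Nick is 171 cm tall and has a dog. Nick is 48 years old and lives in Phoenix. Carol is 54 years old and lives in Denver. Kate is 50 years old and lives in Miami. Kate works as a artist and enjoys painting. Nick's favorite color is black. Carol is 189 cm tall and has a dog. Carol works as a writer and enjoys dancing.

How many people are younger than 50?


Filter: 1

1


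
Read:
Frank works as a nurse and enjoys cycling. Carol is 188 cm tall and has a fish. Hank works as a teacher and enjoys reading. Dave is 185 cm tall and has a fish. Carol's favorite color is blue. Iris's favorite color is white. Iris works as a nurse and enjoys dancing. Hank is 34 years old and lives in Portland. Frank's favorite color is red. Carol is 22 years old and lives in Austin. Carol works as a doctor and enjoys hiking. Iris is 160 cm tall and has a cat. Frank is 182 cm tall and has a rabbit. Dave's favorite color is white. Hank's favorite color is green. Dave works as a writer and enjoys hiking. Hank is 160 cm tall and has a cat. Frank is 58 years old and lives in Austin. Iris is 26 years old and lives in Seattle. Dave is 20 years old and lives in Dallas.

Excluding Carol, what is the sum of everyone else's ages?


Sum (excluding Carol): 138

138


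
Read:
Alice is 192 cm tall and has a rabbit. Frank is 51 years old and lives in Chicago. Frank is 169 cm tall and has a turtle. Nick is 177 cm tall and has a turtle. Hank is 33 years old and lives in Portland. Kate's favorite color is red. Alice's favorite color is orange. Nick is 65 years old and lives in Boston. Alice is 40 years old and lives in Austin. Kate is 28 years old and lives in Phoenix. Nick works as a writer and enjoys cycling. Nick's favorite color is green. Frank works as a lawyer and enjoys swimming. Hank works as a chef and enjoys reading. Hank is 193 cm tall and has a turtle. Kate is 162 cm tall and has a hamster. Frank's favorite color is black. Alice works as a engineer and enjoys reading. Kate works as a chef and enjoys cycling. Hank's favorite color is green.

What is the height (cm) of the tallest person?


Tallest: Hank at 193 cm

193


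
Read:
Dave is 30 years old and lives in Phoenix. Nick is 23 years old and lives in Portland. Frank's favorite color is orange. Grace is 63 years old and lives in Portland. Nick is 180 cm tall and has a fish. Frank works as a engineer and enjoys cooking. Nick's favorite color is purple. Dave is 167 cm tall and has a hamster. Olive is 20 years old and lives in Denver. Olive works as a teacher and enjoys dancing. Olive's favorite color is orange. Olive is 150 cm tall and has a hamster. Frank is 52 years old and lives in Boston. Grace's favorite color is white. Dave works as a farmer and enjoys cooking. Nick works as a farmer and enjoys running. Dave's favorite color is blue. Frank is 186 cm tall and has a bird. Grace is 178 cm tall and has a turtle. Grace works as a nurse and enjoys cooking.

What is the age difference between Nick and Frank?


|23 - 52| = 29

29


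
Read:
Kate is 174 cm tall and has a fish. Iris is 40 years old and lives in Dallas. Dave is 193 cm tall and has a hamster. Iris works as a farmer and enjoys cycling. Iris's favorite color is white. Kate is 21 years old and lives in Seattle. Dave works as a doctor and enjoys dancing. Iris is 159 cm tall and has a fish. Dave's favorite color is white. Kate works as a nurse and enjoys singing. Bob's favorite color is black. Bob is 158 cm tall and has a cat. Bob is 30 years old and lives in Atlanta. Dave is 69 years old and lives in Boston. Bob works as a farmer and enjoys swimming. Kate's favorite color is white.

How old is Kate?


Kate is 21 years old

21


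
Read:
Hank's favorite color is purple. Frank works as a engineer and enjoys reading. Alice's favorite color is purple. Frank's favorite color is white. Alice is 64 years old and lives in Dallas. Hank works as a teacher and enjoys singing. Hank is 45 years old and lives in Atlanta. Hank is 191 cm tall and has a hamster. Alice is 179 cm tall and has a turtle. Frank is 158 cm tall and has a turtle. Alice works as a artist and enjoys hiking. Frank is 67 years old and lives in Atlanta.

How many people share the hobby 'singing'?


Count: 1

1


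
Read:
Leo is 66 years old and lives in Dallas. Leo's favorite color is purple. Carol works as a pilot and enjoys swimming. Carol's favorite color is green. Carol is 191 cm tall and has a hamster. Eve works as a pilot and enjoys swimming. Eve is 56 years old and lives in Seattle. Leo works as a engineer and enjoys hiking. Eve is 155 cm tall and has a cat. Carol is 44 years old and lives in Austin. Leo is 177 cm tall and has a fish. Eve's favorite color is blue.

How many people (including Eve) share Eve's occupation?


Eve is a pilot. Count = 2

2


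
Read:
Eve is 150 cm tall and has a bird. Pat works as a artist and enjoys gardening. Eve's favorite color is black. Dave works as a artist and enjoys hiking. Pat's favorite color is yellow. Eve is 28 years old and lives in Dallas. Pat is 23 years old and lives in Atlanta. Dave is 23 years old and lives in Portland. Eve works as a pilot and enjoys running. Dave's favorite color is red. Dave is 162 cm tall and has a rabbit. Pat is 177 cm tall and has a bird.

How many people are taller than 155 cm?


Taller than 155: 2

2


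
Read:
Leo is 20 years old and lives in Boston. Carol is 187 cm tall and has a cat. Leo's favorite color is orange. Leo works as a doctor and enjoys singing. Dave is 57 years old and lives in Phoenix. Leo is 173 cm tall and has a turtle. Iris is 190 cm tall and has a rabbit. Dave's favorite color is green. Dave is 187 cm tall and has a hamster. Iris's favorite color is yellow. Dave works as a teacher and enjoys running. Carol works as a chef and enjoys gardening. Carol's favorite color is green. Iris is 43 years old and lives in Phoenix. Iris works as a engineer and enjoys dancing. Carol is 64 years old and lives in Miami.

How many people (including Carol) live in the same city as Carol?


Carol lives in Miami. Count = 1

1


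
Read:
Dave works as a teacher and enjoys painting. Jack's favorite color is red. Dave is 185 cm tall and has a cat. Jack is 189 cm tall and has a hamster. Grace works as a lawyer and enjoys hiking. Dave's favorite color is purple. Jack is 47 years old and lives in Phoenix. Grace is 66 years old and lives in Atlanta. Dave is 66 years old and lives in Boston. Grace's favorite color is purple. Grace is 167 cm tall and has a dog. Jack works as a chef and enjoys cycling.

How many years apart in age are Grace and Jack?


66 vs 47, diff = 19

19


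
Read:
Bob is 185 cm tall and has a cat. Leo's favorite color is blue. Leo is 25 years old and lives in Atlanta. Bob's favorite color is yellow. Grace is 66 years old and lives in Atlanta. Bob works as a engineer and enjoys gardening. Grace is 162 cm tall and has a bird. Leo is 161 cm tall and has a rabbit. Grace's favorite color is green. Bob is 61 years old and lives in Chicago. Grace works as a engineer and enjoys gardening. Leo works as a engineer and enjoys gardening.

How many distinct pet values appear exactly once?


Unique pet values: 3

3


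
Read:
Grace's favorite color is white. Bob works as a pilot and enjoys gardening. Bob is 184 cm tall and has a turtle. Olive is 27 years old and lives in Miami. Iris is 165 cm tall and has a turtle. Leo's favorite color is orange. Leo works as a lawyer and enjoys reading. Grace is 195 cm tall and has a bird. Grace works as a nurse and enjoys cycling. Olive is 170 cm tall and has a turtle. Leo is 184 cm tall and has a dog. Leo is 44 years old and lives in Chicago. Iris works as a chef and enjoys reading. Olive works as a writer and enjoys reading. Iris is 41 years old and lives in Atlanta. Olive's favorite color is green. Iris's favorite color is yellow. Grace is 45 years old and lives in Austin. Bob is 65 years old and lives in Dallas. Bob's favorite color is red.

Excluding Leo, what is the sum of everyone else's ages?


Sum (excluding Leo): 178

178


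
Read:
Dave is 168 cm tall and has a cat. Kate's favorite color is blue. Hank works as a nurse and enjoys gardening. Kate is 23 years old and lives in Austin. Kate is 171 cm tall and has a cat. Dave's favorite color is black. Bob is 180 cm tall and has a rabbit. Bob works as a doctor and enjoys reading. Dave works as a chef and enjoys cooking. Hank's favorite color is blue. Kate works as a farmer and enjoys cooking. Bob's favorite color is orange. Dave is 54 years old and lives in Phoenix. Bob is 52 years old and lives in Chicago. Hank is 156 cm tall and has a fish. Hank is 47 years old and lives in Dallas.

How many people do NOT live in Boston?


Not in Boston: 4

4


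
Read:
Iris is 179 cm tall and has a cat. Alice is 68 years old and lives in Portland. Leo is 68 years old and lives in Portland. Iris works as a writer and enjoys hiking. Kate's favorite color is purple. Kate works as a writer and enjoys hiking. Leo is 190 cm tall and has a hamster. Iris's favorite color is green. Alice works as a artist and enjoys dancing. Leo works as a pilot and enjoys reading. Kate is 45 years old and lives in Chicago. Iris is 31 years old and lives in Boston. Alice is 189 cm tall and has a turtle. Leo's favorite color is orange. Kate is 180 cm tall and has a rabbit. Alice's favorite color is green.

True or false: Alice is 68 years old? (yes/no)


Alice is actually 68. yes

yes


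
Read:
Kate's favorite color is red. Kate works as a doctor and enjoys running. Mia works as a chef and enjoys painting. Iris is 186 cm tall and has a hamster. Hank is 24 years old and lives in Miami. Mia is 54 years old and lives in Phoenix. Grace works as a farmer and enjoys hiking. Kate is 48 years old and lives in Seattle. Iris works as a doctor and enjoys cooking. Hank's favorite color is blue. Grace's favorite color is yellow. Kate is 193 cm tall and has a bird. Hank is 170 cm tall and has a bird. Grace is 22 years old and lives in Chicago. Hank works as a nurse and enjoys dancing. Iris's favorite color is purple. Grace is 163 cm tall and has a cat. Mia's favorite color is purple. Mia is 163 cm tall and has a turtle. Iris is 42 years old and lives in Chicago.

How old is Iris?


Iris is 42 years old

42


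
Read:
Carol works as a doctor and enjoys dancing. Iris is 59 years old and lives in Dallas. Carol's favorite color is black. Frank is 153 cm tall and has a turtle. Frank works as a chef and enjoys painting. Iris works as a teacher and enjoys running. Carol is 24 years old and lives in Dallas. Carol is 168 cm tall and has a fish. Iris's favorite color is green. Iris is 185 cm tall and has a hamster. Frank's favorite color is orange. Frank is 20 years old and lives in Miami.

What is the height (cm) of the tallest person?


Tallest: Iris at 185 cm

185


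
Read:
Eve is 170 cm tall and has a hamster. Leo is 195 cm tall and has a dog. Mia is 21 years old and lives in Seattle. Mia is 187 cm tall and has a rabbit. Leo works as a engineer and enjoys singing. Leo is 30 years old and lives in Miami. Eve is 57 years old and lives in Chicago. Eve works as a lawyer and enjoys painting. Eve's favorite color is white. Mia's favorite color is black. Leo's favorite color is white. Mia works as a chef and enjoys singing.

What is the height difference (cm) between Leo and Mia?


|195 - 187| = 8

8


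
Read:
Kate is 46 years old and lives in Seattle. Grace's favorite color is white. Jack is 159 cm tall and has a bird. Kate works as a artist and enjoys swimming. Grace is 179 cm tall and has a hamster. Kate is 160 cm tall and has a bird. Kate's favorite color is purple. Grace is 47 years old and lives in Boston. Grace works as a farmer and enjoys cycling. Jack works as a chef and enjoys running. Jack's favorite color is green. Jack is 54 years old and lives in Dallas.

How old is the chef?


The chef is Jack, age 54

54


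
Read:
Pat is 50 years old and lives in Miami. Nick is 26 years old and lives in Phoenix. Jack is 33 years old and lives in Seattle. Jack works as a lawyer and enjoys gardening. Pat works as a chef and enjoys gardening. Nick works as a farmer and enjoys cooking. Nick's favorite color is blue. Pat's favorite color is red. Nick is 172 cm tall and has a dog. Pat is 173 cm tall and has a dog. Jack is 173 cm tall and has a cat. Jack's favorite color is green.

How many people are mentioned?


People: Pat, Jack, Nick. Count = 3

3


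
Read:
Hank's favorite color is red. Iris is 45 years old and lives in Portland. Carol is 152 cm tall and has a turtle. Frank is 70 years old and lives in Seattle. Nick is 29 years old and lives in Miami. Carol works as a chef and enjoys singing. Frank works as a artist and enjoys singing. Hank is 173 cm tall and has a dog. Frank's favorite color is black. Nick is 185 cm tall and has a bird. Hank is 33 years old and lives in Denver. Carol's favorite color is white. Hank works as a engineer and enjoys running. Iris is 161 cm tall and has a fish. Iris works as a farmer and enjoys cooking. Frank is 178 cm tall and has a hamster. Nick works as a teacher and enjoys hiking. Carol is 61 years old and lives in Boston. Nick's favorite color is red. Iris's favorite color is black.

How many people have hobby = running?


Count: 1

1


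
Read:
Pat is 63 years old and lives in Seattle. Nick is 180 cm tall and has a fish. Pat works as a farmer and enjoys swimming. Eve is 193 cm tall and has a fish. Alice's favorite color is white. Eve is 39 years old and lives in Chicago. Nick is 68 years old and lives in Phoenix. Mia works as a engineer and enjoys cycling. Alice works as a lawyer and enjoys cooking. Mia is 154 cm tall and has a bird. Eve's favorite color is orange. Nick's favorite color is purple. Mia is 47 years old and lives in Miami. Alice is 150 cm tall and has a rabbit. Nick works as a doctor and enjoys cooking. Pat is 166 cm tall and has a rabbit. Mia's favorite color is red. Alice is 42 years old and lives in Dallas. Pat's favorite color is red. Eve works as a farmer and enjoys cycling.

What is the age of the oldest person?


Oldest: Nick at 68

68


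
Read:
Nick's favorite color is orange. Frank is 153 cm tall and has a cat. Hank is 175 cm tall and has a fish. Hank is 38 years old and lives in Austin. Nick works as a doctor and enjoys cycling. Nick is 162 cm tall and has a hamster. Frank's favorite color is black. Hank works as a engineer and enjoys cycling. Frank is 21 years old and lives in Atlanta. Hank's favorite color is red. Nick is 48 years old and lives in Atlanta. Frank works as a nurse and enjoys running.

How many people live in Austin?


Count in Austin: 1

1


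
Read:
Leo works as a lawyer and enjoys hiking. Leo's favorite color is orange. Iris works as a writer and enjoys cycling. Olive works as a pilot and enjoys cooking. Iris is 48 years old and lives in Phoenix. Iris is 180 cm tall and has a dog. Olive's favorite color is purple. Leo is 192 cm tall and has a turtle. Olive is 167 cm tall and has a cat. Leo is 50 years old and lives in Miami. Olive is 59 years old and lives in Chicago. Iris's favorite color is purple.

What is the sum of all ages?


48+59+50 = 157

157


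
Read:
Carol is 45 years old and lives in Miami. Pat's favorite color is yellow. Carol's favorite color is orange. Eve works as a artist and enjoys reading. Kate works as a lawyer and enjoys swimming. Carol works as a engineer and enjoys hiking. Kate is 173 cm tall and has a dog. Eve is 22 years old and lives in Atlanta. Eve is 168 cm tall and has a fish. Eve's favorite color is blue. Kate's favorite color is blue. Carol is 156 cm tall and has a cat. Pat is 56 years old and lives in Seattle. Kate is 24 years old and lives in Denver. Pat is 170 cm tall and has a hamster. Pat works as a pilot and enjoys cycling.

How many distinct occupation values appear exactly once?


Unique occupation values: 4

4


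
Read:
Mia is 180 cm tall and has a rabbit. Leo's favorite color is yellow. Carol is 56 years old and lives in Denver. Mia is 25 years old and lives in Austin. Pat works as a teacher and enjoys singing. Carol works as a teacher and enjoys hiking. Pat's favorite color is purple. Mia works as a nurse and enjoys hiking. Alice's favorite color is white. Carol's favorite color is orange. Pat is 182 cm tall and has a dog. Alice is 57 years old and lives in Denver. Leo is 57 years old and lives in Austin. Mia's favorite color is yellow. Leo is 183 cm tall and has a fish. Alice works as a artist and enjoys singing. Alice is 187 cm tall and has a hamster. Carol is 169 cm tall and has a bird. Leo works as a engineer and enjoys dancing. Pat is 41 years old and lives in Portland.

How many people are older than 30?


Filter: 4

4


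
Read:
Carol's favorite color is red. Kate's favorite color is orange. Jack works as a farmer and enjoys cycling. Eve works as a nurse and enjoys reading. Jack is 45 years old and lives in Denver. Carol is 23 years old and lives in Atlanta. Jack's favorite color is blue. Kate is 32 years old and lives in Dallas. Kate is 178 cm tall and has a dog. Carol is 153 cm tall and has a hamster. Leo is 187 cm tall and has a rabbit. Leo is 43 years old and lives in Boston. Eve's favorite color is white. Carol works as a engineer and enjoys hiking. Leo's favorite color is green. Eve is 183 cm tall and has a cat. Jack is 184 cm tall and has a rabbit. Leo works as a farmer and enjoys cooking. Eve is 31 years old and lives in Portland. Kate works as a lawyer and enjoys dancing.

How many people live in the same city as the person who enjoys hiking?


Person with hobby hiking is Carol, city Atlanta. Count = 1

1


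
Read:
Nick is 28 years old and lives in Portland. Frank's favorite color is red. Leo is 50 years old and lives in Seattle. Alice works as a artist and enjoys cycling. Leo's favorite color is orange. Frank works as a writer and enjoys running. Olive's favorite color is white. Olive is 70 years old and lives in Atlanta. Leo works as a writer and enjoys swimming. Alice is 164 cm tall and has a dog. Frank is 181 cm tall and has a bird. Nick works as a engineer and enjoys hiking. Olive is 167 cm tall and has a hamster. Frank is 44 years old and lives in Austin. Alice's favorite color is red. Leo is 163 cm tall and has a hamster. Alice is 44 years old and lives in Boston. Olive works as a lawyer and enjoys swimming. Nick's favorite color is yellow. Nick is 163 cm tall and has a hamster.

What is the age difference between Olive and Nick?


|70 - 28| = 42

42


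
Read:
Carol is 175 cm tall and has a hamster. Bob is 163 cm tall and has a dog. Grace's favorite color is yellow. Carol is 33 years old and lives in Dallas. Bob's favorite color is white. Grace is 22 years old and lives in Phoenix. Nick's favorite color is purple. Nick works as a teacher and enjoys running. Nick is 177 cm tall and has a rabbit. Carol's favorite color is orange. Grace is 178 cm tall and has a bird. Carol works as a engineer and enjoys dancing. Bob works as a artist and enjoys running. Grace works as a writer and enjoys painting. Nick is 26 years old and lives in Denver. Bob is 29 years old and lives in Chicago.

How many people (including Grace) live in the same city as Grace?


Grace lives in Phoenix. Count = 1

1


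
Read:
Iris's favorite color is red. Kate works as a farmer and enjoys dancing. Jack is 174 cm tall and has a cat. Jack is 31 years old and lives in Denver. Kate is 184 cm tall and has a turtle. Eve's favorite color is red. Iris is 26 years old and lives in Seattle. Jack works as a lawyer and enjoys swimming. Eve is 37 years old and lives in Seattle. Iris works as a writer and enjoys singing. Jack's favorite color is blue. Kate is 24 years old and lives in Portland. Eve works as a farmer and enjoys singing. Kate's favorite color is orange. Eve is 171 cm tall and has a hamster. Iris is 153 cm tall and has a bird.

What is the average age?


Sum=118, n=4, avg=29.5

29.5


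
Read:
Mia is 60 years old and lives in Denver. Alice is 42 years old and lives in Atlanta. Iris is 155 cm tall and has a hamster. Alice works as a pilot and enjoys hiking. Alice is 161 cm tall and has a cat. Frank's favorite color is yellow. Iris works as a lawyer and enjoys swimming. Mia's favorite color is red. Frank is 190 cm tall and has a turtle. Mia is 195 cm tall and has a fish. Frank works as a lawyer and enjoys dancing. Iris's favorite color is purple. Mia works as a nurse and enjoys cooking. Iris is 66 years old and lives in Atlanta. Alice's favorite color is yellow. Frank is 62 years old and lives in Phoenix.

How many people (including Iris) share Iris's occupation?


Iris is a lawyer. Count = 2

2
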